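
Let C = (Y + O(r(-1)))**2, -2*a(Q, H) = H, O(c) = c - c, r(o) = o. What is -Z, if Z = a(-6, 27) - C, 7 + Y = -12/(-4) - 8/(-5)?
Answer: 963/50 ≈ 19.260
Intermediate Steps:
O(c) = 0
a(Q, H) = -H/2
Y = -12/5 (Y = -7 + (-12/(-4) - 8/(-5)) = -7 + (-12*(-1/4) - 8*(-1/5)) = -7 + (3 + 8/5) = -7 + 23/5 = -12/5 ≈ -2.4000)
C = 144/25 (C = (-12/5 + 0)**2 = (-12/5)**2 = 144/25 ≈ 5.7600)
Z = -963/50 (Z = -1/2*27 - 1*144/25 = -27/2 - 144/25 = -963/50 ≈ -19.260)
-Z = -1*(-963/50) = 963/50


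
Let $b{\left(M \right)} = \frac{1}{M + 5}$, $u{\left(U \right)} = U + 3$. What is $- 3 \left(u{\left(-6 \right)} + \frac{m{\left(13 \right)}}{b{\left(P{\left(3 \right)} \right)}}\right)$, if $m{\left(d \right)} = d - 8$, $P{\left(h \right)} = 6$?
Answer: $-156$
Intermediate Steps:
$m{\left(d \right)} = -8 + d$
$u{\left(U \right)} = 3 + U$
$b{\left(M \right)} = \frac{1}{5 + M}$
$- 3 \left(u{\left(-6 \right)} + \frac{m{\left(13 \right)}}{b{\left(P{\left(3 \right)} \right)}}\right) = - 3 \left(\left(3 - 6\right) + \frac{-8 + 13}{\frac{1}{5 + 6}}\right) = - 3 \left(-3 + \frac{5}{\frac{1}{11}}\right) = - 3 \left(-3 + 5 \frac{1}{\frac{1}{11}}\right) = - 3 \left(-3 + 5 \cdot 11\right) = - 3 \left(-3 + 55\right) = \left(-3\right) 52 = -156$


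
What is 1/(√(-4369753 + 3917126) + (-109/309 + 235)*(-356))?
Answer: -1139421432/95187083165869 - 95481*I*√452627/666309582161083 ≈ -1.197e-5 - 9.6408e-8*I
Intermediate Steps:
1/(√(-4369753 + 3917126) + (-109/309 + 235)*(-356)) = 1/(√(-452627) + (-109*1/309 + 235)*(-356)) = 1/(I*√452627 + (-109/309 + 235)*(-356)) = 1/(I*√452627 + (72506/309)*(-356)) = 1/(I*√452627 - 25812136/309) = 1/(-25812136/309 + I*√452627)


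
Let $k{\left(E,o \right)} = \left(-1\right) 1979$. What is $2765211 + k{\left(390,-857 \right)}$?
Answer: $2763232$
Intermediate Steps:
$k{\left(E,o \right)} = -1979$
$2765211 + k{\left(390,-857 \right)} = 2765211 - 1979 = 2763232$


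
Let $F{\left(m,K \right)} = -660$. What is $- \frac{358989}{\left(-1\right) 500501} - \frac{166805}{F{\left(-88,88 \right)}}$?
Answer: $\frac{16744600409}{66066132} \approx 253.45$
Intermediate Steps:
$- \frac{358989}{\left(-1\right) 500501} - \frac{166805}{F{\left(-88,88 \right)}} = - \frac{358989}{\left(-1\right) 500501} - \frac{166805}{-660} = - \frac{358989}{-500501} - - \frac{33361}{132} = \left(-358989\right) \left(- \frac{1}{500501}\right) + \frac{33361}{132} = \frac{358989}{500501} + \frac{33361}{132} = \frac{16744600409}{66066132}$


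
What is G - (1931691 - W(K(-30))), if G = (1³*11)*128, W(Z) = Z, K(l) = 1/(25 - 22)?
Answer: -5790848/3 ≈ -1.9303e+6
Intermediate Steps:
K(l) = ⅓ (K(l) = 1/3 = ⅓)
G = 1408 (G = (1*11)*128 = 11*128 = 1408)
G - (1931691 - W(K(-30))) = 1408 - (1931691 - 1*⅓) = 1408 - (1931691 - ⅓) = 1408 - 1*5795072/3 = 1408 - 5795072/3 = -5790848/3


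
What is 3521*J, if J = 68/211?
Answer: 239428/211 ≈ 1134.7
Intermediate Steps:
J = 68/211 (J = 68*(1/211) = 68/211 ≈ 0.32227)
3521*J = 3521*(68/211) = 239428/211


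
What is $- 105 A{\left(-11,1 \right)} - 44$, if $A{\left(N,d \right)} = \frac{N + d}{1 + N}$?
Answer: $-149$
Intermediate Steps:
$A{\left(N,d \right)} = \frac{N + d}{1 + N}$
$- 105 A{\left(-11,1 \right)} - 44 = - 105 \frac{-11 + 1}{1 - 11} - 44 = - 105 \frac{1}{-10} \left(-10\right) - 44 = - 105 \left(\left(- \frac{1}{10}\right) \left(-10\right)\right) - 44 = \left(-105\right) 1 - 44 = -105 - 44 = -149$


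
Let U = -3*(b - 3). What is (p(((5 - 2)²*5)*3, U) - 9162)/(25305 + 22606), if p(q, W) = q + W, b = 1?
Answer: -9021/47911 ≈ -0.18829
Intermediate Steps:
U = 6 (U = -3*(1 - 3) = -3*(-2) = 6)
p(q, W) = W + q
(p(((5 - 2)²*5)*3, U) - 9162)/(25305 + 22606) = ((6 + ((5 - 2)²*5)*3) - 9162)/(25305 + 22606) = ((6 + (3²*5)*3) - 9162)/47911 = ((6 + (9*5)*3) - 9162)*(1/47911) = ((6 + 45*3) - 9162)*(1/47911) = ((6 + 135) - 9162)*(1/47911) = (141 - 9162)*(1/47911) = -9021*1/47911 = -9021/47911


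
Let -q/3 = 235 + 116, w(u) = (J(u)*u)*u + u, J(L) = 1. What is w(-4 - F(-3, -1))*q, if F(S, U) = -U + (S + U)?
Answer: 0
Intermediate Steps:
F(S, U) = S
w(u) = u + u² (w(u) = (1*u)*u + u = u*u + u = u² + u = u + u²)
q = -1053 (q = -3*(235 + 116) = -3*351 = -1053)
w(-4 - F(-3, -1))*q = ((-4 - 1*(-3))*(1 + (-4 - 1*(-3))))*(-1053) = ((-4 + 3)*(1 + (-4 + 3)))*(-1053) = -(1 - 1)*(-1053) = -1*0*(-1053) = 0*(-1053) = 0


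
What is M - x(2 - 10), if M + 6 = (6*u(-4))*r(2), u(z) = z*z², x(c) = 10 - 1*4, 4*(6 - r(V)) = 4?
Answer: -1932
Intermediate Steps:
r(V) = 5 (r(V) = 6 - ¼*4 = 6 - 1 = 5)
x(c) = 6 (x(c) = 10 - 4 = 6)
u(z) = z³
M = -1926 (M = -6 + (6*(-4)³)*5 = -6 + (6*(-64))*5 = -6 - 384*5 = -6 - 1920 = -1926)
M - x(2 - 10) = -1926 - 1*6 = -1926 - 6 = -1932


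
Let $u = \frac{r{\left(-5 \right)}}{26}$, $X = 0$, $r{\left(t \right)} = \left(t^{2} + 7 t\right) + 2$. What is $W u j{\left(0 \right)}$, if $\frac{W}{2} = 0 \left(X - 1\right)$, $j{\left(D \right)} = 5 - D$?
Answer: $0$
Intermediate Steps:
$r{\left(t \right)} = 2 + t^{2} + 7 t$
$u = - \frac{4}{13}$ ($u = \frac{2 + \left(-5\right)^{2} + 7 \left(-5\right)}{26} = \left(2 + 25 - 35\right) \frac{1}{26} = \left(-8\right) \frac{1}{26} = - \frac{4}{13} \approx -0.30769$)
$W = 0$ ($W = 2 \cdot 0 \left(0 - 1\right) = 2 \cdot 0 \left(-1\right) = 2 \cdot 0 = 0$)
$W u j{\left(0 \right)} = 0 \left(- \frac{4}{13}\right) \left(5 - 0\right) = 0 \left(5 + 0\right) = 0 \cdot 5 = 0$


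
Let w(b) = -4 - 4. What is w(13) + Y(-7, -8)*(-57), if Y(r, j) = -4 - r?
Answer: -179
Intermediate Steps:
w(b) = -8
w(13) + Y(-7, -8)*(-57) = -8 + (-4 - 1*(-7))*(-57) = -8 + (-4 + 7)*(-57) = -8 + 3*(-57) = -8 - 171 = -179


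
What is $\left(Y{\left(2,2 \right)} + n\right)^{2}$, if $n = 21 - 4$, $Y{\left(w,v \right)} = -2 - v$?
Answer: $169$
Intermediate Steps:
$n = 17$ ($n = 21 - 4 = 17$)
$\left(Y{\left(2,2 \right)} + n\right)^{2} = \left(\left(-2 - 2\right) + 17\right)^{2} = \left(-4 + 17\right)^{2} = 13^{2} = 169$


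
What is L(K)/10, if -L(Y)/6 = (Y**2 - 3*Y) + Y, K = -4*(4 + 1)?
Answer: -264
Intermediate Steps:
K = -20 (K = -4*5 = -20)
L(Y) = -6*Y**2 + 12*Y (L(Y) = -6*((Y**2 - 3*Y) + Y) = -6*(Y**2 - 2*Y) = -6*Y**2 + 12*Y)
L(K)/10 = (6*(-20)*(2 - 1*(-20)))/10 = (6*(-20)*(2 + 20))*(1/10) = (6*(-20)*22)*(1/10) = -2640*1/10 = -264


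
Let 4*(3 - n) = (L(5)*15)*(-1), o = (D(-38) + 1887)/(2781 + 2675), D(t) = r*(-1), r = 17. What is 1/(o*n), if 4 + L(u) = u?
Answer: 992/2295 ≈ 0.43224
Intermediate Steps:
L(u) = -4 + u
D(t) = -17 (D(t) = 17*(-1) = -17)
o = 85/248 (o = (-17 + 1887)/(2781 + 2675) = 1870/5456 = 1870*(1/5456) = 85/248 ≈ 0.34274)
n = 27/4 (n = 3 - (-4 + 5)*15*(-1)/4 = 3 - 1*15*(-1)/4 = 3 - 15*(-1)/4 = 3 - ¼*(-15) = 3 + 15/4 = 27/4 ≈ 6.7500)
1/(o*n) = 1/((85/248)*(27/4)) = (248/85)*(4/27) = 992/2295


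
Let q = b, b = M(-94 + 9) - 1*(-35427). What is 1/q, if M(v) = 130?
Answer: 1/35557 ≈ 2.8124e-5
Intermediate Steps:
b = 35557 (b = 130 - 1*(-35427) = 130 + 35427 = 35557)
q = 35557
1/q = 1/35557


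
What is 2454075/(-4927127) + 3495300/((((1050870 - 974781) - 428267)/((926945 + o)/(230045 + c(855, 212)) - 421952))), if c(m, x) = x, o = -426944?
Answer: 836607633658409320370175/199773935756329871 ≈ 4.1878e+6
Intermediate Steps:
2454075/(-4927127) + 3495300/((((1050870 - 974781) - 428267)/((926945 + o)/(230045 + c(855, 212)) - 421952))) = 2454075/(-4927127) + 3495300/((((1050870 - 974781) - 428267)/((926945 - 426944)/(230045 + 212) - 421952))) = 2454075*(-1/4927127) + 3495300/(((76089 - 428267)/(500001/230257 - 421952))) = -2454075/4927127 + 3495300/((-352178/(500001*(1/230257) - 421952))) = -2454075/4927127 + 3495300/((-352178/(500001/230257 - 421952))) = -2454075/4927127 + 3495300/((-352178/(-97156901663/230257))) = -2454075/4927127 + 3495300/((-352178*(-230257/97156901663))) = -2454075/4927127 + 3495300/(81091449746/97156901663) = -2454075/4927127 + 3495300*(97156901663/81091449746) = -2454075/4927127 + 169796259191341950/40545724873 = 836607633658409320370175/199773935756329871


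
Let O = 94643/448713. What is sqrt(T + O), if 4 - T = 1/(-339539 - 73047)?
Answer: sqrt(16036187077711230722166)/61710900606 ≈ 2.0521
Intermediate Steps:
T = 1650345/412586 (T = 4 - 1/(-339539 - 73047) = 4 - 1/(-412586) = 4 - 1*(-1/412586) = 4 + 1/412586 = 1650345/412586 ≈ 4.0000)
O = 94643/448713 (O = 94643*(1/448713) = 94643/448713 ≈ 0.21092)
sqrt(T + O) = sqrt(1650345/412586 + 94643/448713) = sqrt(779579632783/185132701818) = sqrt(16036187077711230722166)/61710900606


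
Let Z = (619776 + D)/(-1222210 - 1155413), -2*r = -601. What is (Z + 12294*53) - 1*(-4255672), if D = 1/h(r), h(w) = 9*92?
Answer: 9660772267981847/1968671844 ≈ 4.9073e+6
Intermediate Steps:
r = 601/2 (r = -½*(-601) = 601/2 ≈ 300.50)
h(w) = 828
D = 1/828 ≈ 0.0012077
Z = -513174529/1968671844 (Z = (619776 + 1/828)/(-1222210 - 1155413) = (513174529/828)/(-2377623) = (513174529/828)*(-1/2377623) = -513174529/1968671844 ≈ -0.26067)
(Z + 12294*53) - 1*(-4255672) = (-513174529/1968671844 + 12294*53) - 1*(-4255672) = (-513174529/1968671844 + 651582) + 4255672 = 1282750624282679/1968671844 + 4255672 = 9660772267981847/1968671844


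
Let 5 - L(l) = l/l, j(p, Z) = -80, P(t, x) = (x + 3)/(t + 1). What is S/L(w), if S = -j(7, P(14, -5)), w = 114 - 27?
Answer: 20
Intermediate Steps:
w = 87
P(t, x) = (3 + x)/(1 + t)
L(l) = 4 (L(l) = 5 - l/l = 5 - 1*1 = 5 - 1 = 4)
S = 80 (S = -1*(-80) = 80)
S/L(w) = 80/4 = 80*(¼) = 20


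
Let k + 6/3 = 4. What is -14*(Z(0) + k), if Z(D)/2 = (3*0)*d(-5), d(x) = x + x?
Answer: -28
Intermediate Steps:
d(x) = 2*x
Z(D) = 0 (Z(D) = 2*((3*0)*(2*(-5))) = 2*(0*(-10)) = 2*0 = 0)
k = 2 (k = -2 + 4 = 2)
-14*(Z(0) + k) = -14*(0 + 2) = -14*2 = -28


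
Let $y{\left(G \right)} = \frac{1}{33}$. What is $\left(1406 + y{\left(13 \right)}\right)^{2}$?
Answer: $\frac{2152867201}{1089} \approx 1.9769 \cdot 10^{6}$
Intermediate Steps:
$y{\left(G \right)} = \frac{1}{33}$
$\left(1406 + y{\left(13 \right)}\right)^{2} = \left(1406 + \frac{1}{33}\right)^{2} = \left(\frac{46399}{33}\right)^{2} = \frac{2152867201}{1089}$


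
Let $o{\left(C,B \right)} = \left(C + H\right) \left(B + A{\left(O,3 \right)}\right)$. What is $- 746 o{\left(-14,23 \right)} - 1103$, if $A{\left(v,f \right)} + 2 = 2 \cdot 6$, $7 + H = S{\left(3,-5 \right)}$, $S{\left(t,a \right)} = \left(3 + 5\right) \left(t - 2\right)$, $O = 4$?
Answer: $318931$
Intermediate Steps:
$S{\left(t,a \right)} = -16 + 8 t$ ($S{\left(t,a \right)} = 8 \left(-2 + t\right) = -16 + 8 t$)
$H = 1$ ($H = -7 + \left(-16 + 8 \cdot 3\right) = -7 + \left(-16 + 24\right) = -7 + 8 = 1$)
$A{\left(v,f \right)} = 10$ ($A{\left(v,f \right)} = -2 + 2 \cdot 6 = -2 + 12 = 10$)
$o{\left(C,B \right)} = \left(1 + C\right) \left(10 + B\right)$ ($o{\left(C,B \right)} = \left(C + 1\right) \left(B + 10\right) = \left(1 + C\right) \left(10 + B\right)$)
$- 746 o{\left(-14,23 \right)} - 1103 = - 746 \left(10 + 23 + 10 \left(-14\right) + 23 \left(-14\right)\right) - 1103 = - 746 \left(10 + 23 - 140 - 322\right) - 1103 = \left(-746\right) \left(-429\right) - 1103 = 320034 - 1103 = 318931$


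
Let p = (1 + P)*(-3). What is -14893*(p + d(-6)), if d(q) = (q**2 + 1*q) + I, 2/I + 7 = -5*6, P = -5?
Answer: -23113936/37 ≈ -6.2470e+5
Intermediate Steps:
I = -2/37 (I = 2/(-7 - 5*6) = 2/(-7 - 30) = 2/(-37) = 2*(-1/37) = -2/37 ≈ -0.054054)
d(q) = -2/37 + q + q**2 (d(q) = (q**2 + 1*q) - 2/37 = (q**2 + q) - 2/37 = (q + q**2) - 2/37 = -2/37 + q + q**2)
p = 12 (p = (1 - 5)*(-3) = -4*(-3) = 12)
-14893*(p + d(-6)) = -14893*(12 + (-2/37 - 6 + (-6)**2)) = -14893*(12 + (-2/37 - 6 + 36)) = -14893*(12 + 1108/37) = -14893*1552/37 = -281*82256/37 = -23113936/37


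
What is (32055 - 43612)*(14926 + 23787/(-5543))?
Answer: -955891385267/5543 ≈ -1.7245e+8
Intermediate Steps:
(32055 - 43612)*(14926 + 23787/(-5543)) = -11557*(14926 + 23787*(-1/5543)) = -11557*(14926 - 23787/5543) = -11557*82711031/5543 = -955891385267/5543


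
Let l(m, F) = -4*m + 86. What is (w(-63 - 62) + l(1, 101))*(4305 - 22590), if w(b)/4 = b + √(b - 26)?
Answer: 7643130 - 73140*I*√151 ≈ 7.6431e+6 - 8.9876e+5*I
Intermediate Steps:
l(m, F) = 86 - 4*m
w(b) = 4*b + 4*√(-26 + b) (w(b) = 4*(b + √(b - 26)) = 4*(b + √(-26 + b)) = 4*b + 4*√(-26 + b))
(w(-63 - 62) + l(1, 101))*(4305 - 22590) = ((4*(-63 - 62) + 4*√(-26 + (-63 - 62))) + (86 - 4*1))*(4305 - 22590) = ((4*(-125) + 4*√(-26 - 125)) + (86 - 4))*(-18285) = ((-500 + 4*√(-151)) + 82)*(-18285) = ((-500 + 4*(I*√151)) + 82)*(-18285) = ((-500 + 4*I*√151) + 82)*(-18285) = (-418 + 4*I*√151)*(-18285) = 7643130 - 73140*I*√151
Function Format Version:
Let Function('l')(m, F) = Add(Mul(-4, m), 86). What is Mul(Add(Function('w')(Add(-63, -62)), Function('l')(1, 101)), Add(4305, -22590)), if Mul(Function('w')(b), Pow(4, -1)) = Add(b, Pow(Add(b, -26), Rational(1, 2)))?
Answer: Add(7643130, Mul(-73140, I, Pow(151, Rational(1, 2)))) ≈ Add(7.6431e+6, Mul(-8.9876e+5, I))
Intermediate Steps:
Function('l')(m, F) = Add(86, Mul(-4, m))
Function('w')(b) = Add(Mul(4, b), Mul(4, Pow(Add(-26, b), Rational(1, 2)))) (Function('w')(b) = Mul(4, Add(b, Pow(Add(b, -26), Rational(1, 2)))) = Mul(4, Add(b, Pow(Add(-26, b), Rational(1, 2)))) = Add(Mul(4, b), Mul(4, Pow(Add(-26, b), Rational(1, 2)))))
Mul(Add(Function('w')(Add(-63, -62)), Function('l')(1, 101)), Add(4305, -22590)) = Mul(Add(Add(Mul(4, Add(-63, -62)), Mul(4, Pow(Add(-26, Add(-63, -62)), Rational(1, 2)))), Add(86, Mul(-4, 1))), Add(4305, -22590)) = Mul(Add(Add(Mul(4, -125), Mul(4, Pow(Add(-26, -125), Rational(1, 2)))), Add(86, -4)), -18285) = Mul(Add(Add(-500, Mul(4, Pow(-151, Rational(1, 2)))), 82), -18285) = Mul(Add(Add(-500, Mul(4, Mul(I, Pow(151, Rational(1, 2))))), 82), -18285) = Mul(Add(Add(-500, Mul(4, I, Pow(151, Rational(1, 2)))), 82), -18285) = Mul(Add(-418, Mul(4, I, Pow(151, Rational(1, 2)))), -18285) = Add(7643130, Mul(-73140, I, Pow(151, Rational(1, 2))))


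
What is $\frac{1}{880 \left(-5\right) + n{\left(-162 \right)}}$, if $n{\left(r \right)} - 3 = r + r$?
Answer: $- \frac{1}{4721} \approx -0.00021182$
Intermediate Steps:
$n{\left(r \right)} = 3 + 2 r$ ($n{\left(r \right)} = 3 + \left(r + r\right) = 3 + 2 r$)
$\frac{1}{880 \left(-5\right) + n{\left(-162 \right)}} = \frac{1}{880 \left(-5\right) + \left(3 + 2 \left(-162\right)\right)} = \frac{1}{-4400 + \left(3 - 324\right)} = \frac{1}{-4400 - 321} = \frac{1}{-4721} = - \frac{1}{4721}$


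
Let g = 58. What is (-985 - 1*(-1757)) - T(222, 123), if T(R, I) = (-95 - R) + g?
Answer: 1031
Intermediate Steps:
T(R, I) = -37 - R (T(R, I) = (-95 - R) + 58 = -37 - R)
(-985 - 1*(-1757)) - T(222, 123) = (-985 - 1*(-1757)) - (-37 - 1*222) = (-985 + 1757) - (-37 - 222) = 772 - 1*(-259) = 772 + 259 = 1031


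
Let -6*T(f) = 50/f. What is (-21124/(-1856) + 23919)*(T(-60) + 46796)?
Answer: 18705965291717/16704 ≈ 1.1198e+9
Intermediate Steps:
T(f) = -25/(3*f)
(-21124/(-1856) + 23919)*(T(-60) + 46796) = (-21124/(-1856) + 23919)*(-25/3/(-60) + 46796) = (-21124*(-1/1856) + 23919)*(-25/3*(-1/60) + 46796) = (5281/464 + 23919)*(5/36 + 46796) = (11103697/464)*(1684661/36) = 18705965291717/16704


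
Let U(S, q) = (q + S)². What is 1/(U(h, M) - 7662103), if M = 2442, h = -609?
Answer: -1/4302214 ≈ -2.3244e-7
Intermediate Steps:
U(S, q) = (S + q)²
1/(U(h, M) - 7662103) = 1/((-609 + 2442)² - 7662103) = 1/(1833² - 7662103) = 1/(3359889 - 7662103) = 1/(-4302214) = -1/4302214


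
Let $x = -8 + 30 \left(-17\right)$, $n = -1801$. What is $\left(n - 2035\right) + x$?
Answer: $-4354$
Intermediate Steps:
$x = -518$ ($x = -8 - 510 = -518$)
$\left(n - 2035\right) + x = \left(-1801 - 2035\right) - 518 = -3836 - 518 = -4354$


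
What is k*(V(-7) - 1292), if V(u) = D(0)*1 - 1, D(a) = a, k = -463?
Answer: 598659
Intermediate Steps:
V(u) = -1 (V(u) = 0*1 - 1 = 0 - 1 = -1)
k*(V(-7) - 1292) = -463*(-1 - 1292) = -463*(-1293) = 598659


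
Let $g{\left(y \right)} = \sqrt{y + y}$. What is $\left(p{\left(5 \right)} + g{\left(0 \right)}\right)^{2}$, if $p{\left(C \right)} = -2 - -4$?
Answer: $4$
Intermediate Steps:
$p{\left(C \right)} = 2$ ($p{\left(C \right)} = -2 + 4 = 2$)
$g{\left(y \right)} = \sqrt{2} \sqrt{y}$ ($g{\left(y \right)} = \sqrt{2 y} = \sqrt{2} \sqrt{y}$)
$\left(p{\left(5 \right)} + g{\left(0 \right)}\right)^{2} = \left(2 + \sqrt{2} \sqrt{0}\right)^{2} = \left(2 + \sqrt{2} \cdot 0\right)^{2} = \left(2 + 0\right)^{2} = 2^{2} = 4$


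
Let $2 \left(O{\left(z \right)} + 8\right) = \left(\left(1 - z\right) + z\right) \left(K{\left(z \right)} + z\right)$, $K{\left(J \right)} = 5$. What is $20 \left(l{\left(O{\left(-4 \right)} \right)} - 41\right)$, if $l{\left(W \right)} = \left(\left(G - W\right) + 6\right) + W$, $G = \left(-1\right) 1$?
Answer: $-720$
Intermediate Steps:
$G = -1$
$O{\left(z \right)} = - \frac{11}{2} + \frac{z}{2}$ ($O{\left(z \right)} = -8 + \frac{\left(\left(1 - z\right) + z\right) \left(5 + z\right)}{2} = -8 + \frac{1 \left(5 + z\right)}{2} = -8 + \frac{5 + z}{2} = -8 + \left(\frac{5}{2} + \frac{z}{2}\right) = - \frac{11}{2} + \frac{z}{2}$)
$l{\left(W \right)} = 5$ ($l{\left(W \right)} = \left(\left(-1 - W\right) + 6\right) + W = \left(5 - W\right) + W = 5$)
$20 \left(l{\left(O{\left(-4 \right)} \right)} - 41\right) = 20 \left(5 - 41\right) = 20 \left(-36\right) = -720$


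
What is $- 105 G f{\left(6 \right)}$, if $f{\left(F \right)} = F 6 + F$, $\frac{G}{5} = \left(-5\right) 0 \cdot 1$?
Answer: $0$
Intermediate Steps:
$G = 0$ ($G = 5 \left(-5\right) 0 \cdot 1 = 5 \cdot 0 \cdot 1 = 5 \cdot 0 = 0$)
$f{\left(F \right)} = 7 F$ ($f{\left(F \right)} = 6 F + F = 7 F$)
$- 105 G f{\left(6 \right)} = \left(-105\right) 0 \cdot 7 \cdot 6 = 0 \cdot 42 = 0$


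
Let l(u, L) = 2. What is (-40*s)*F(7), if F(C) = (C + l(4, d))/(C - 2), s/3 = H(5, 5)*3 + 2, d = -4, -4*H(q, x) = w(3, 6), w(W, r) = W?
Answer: 54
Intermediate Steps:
H(q, x) = -3/4 (H(q, x) = -1/4*3 = -3/4)
s = -3/4 (s = 3*(-3/4*3 + 2) = 3*(-9/4 + 2) = 3*(-1/4) = -3/4 ≈ -0.75000)
F(C) = (2 + C)/(-2 + C) (F(C) = (C + 2)/(C - 2) = (2 + C)/(-2 + C))
(-40*s)*F(7) = (-40*(-3/4))*((2 + 7)/(-2 + 7)) = 30*(9/5) = 54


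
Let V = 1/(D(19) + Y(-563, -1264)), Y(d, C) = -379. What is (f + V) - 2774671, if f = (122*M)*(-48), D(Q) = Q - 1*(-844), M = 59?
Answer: -1510164699/484 ≈ -3.1202e+6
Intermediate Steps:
D(Q) = 844 + Q (D(Q) = Q + 844 = 844 + Q)
V = 1/484 (V = 1/((844 + 19) - 379) = 1/(863 - 379) = 1/484 ≈ 0.0020661)
f = -345504 (f = (122*59)*(-48) = 7198*(-48) = -345504)
(f + V) - 2774671 = (-345504 + 1/484) - 2774671 = -167223935/484 - 2774671 = -1510164699/484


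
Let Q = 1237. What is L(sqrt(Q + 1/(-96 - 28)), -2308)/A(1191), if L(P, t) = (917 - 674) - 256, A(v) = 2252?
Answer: -13/2252 ≈ -0.0057727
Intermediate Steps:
L(P, t) = -13 (L(P, t) = 243 - 256 = -13)
L(sqrt(Q + 1/(-96 - 28)), -2308)/A(1191) = -13/2252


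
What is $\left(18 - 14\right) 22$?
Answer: $88$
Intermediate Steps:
$\left(18 - 14\right) 22 = 4 \cdot 22 = 88$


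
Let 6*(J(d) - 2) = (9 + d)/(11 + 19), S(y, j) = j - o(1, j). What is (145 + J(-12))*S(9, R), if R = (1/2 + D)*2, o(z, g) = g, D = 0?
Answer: 0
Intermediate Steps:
R = 1 (R = (1/2 + 0)*2 = (1*(½) + 0)*2 = (½ + 0)*2 = (½)*2 = 1)
S(y, j) = 0 (S(y, j) = j - j = 0)
J(d) = 41/20 + d/180 (J(d) = 2 + ((9 + d)/(11 + 19))/6 = 2 + ((9 + d)/30)/6 = 2 + ((9 + d)*(1/30))/6 = 2 + (3/10 + d/30)/6 = 2 + (1/20 + d/180) = 41/20 + d/180)
(145 + J(-12))*S(9, R) = (145 + (41/20 + (1/180)*(-12)))*0 = (145 + (41/20 - 1/15))*0 = (145 + 119/60)*0 = (8819/60)*0 = 0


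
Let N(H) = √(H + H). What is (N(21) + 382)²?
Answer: (382 + √42)² ≈ 1.5092e+5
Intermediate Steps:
N(H) = √2*√H (N(H) = √(2*H) = √2*√H)
(N(21) + 382)² = (√2*√21 + 382)² = (√42 + 382)² = (382 + √42)²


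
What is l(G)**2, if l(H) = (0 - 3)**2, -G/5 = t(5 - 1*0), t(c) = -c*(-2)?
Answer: 81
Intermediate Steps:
t(c) = 2*c
G = -50 (G = -10*(5 - 1*0) = -10*(5 + 0) = -10*5 = -5*10 = -50)
l(H) = 9 (l(H) = (-3)**2 = 9)
l(G)**2 = 9**2 = 81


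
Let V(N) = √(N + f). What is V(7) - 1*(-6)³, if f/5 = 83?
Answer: 216 + √422 ≈ 236.54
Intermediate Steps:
f = 415 (f = 5*83 = 415)
V(N) = √(415 + N) (V(N) = √(N + 415) = √(415 + N))
V(7) - 1*(-6)³ = √(415 + 7) - 1*(-6)³ = √422 - 1*(-216) = √422 + 216 = 216 + √422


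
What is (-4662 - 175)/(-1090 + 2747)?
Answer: -4837/1657 ≈ -2.9191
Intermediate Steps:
(-4662 - 175)/(-1090 + 2747) = -4837/1657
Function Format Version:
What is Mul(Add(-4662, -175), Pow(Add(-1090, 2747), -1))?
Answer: Rational(-4837, 1657) ≈ -2.9191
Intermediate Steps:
Mul(Add(-4662, -175), Pow(Add(-1090, 2747), -1)) = Mul(-4837, Pow(1657, -1)) = Mul(-4837, Rational(1, 1657)) = Rational(-4837, 1657)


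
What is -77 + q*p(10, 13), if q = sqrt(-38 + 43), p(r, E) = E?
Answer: -77 + 13*sqrt(5) ≈ -47.931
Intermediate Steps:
q = sqrt(5) ≈ 2.2361
-77 + q*p(10, 13) = -77 + sqrt(5)*13 = -77 + 13*sqrt(5)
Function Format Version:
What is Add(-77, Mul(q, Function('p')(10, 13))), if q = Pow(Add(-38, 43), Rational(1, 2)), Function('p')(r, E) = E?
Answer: Add(-77, Mul(13, Pow(5, Rational(1, 2)))) ≈ -47.931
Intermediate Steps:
q = Pow(5, Rational(1, 2)) ≈ 2.2361
Add(-77, Mul(q, Function('p')(10, 13))) = Add(-77, Mul(Pow(5, Rational(1, 2)), 13)) = Add(-77, Mul(13, Pow(5, Rational(1, 2))))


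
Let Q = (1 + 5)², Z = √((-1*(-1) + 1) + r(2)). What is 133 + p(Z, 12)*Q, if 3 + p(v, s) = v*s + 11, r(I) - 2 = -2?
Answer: 421 + 432*√2 ≈ 1031.9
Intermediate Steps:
r(I) = 0 (r(I) = 2 - 2 = 0)
Z = √2 (Z = √((-1*(-1) + 1) + 0) = √((1 + 1) + 0) = √(2 + 0) = √2 ≈ 1.4142)
p(v, s) = 8 + s*v (p(v, s) = -3 + (v*s + 11) = -3 + (s*v + 11) = -3 + (11 + s*v) = 8 + s*v)
Q = 36 (Q = 6² = 36)
133 + p(Z, 12)*Q = 133 + (8 + 12*√2)*36 = 133 + (288 + 432*√2) = 421 + 432*√2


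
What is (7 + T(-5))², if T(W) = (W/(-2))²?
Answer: 2809/16 ≈ 175.56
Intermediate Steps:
T(W) = W²/4 (T(W) = (W*(-½))² = (-W/2)² = W²/4)
(7 + T(-5))² = (7 + (¼)*(-5)²)² = (7 + (¼)*25)² = (7 + 25/4)² = (53/4)² = 2809/16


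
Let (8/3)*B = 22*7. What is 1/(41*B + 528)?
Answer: 4/11583 ≈ 0.00034533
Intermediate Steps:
B = 231/4 (B = 3*(22*7)/8 = (3/8)*154 = 231/4 ≈ 57.750)
1/(41*B + 528) = 1/(41*(231/4) + 528) = 1/(9471/4 + 528) = 1/(11583/4) = 4/11583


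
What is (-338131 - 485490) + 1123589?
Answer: 299968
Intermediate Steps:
(-338131 - 485490) + 1123589 = -823621 + 1123589 = 299968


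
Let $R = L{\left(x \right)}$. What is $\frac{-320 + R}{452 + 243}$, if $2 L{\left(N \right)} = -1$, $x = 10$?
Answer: $- \frac{641}{1390} \approx -0.46115$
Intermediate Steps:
$L{\left(N \right)} = - \frac{1}{2}$ ($L{\left(N \right)} = \frac{1}{2} \left(-1\right) = - \frac{1}{2}$)
$R = - \frac{1}{2} \approx -0.5$
$\frac{-320 + R}{452 + 243} = \frac{-320 - \frac{1}{2}}{452 + 243} = - \frac{641}{2 \cdot 695} = \left(- \frac{641}{2}\right) \frac{1}{695} = - \frac{641}{1390}$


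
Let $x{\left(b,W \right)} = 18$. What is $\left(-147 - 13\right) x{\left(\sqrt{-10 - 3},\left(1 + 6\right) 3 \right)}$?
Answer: $-2880$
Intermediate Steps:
$\left(-147 - 13\right) x{\left(\sqrt{-10 - 3},\left(1 + 6\right) 3 \right)} = \left(-147 - 13\right) 18 = \left(-160\right) 18 = -2880$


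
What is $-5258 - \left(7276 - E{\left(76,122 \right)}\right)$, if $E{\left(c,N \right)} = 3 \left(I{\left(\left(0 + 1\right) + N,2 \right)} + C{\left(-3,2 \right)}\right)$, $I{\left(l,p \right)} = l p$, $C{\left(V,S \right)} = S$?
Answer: $-11790$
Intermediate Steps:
$E{\left(c,N \right)} = 12 + 6 N$ ($E{\left(c,N \right)} = 3 \left(\left(\left(0 + 1\right) + N\right) 2 + 2\right) = 3 \left(\left(1 + N\right) 2 + 2\right) = 3 \left(\left(2 + 2 N\right) + 2\right) = 3 \left(4 + 2 N\right) = 12 + 6 N$)
$-5258 - \left(7276 - E{\left(76,122 \right)}\right) = -5258 - \left(7276 - \left(12 + 6 \cdot 122\right)\right) = -5258 - \left(7276 - \left(12 + 732\right)\right) = -5258 - \left(7276 - 744\right) = -5258 - 6532 = -11790$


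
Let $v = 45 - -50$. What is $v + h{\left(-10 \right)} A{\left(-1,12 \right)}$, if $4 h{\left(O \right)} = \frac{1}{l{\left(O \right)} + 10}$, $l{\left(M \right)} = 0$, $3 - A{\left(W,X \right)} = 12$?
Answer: $\frac{3791}{40} \approx 94.775$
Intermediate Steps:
$A{\left(W,X \right)} = -9$ ($A{\left(W,X \right)} = 3 - 12 = -9$)
$v = 95$ ($v = 45 + 50 = 95$)
$h{\left(O \right)} = \frac{1}{40}$ ($h{\left(O \right)} = \frac{1}{4 \left(0 + 10\right)} = \frac{1}{4 \cdot 10} = \frac{1}{4} \cdot \frac{1}{10} = \frac{1}{40}$)
$v + h{\left(-10 \right)} A{\left(-1,12 \right)} = 95 + \frac{1}{40} \left(-9\right) = 95 - \frac{9}{40} = \frac{3791}{40}$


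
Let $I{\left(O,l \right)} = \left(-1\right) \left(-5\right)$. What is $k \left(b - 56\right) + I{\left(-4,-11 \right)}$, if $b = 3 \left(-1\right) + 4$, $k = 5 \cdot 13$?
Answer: $-3570$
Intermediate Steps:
$I{\left(O,l \right)} = 5$
$k = 65$
$b = 1$ ($b = -3 + 4 = 1$)
$k \left(b - 56\right) + I{\left(-4,-11 \right)} = 65 \left(1 - 56\right) + 5 = 65 \left(-55\right) + 5 = -3575 + 5 = -3570$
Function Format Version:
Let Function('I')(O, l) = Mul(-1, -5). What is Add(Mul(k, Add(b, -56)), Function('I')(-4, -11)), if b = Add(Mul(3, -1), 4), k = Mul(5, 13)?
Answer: -3570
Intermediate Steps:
Function('I')(O, l) = 5
k = 65
b = 1 (b = Add(-3, 4) = 1)
Add(Mul(k, Add(b, -56)), Function('I')(-4, -11)) = Add(Mul(65, Add(1, -56)), 5) = Add(Mul(65, -55), 5) = Add(-3575, 5) = -3570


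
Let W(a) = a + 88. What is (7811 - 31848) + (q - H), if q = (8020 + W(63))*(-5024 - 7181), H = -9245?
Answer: -99741847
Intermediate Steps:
W(a) = 88 + a
q = -99727055 (q = (8020 + (88 + 63))*(-5024 - 7181) = (8020 + 151)*(-12205) = 8171*(-12205) = -99727055)
(7811 - 31848) + (q - H) = (7811 - 31848) + (-99727055 - 1*(-9245)) = -24037 + (-99727055 + 9245) = -24037 - 99717810 = -99741847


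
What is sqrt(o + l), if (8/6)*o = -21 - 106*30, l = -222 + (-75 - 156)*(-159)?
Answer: 5*sqrt(5457)/2 ≈ 184.68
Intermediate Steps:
l = 36507 (l = -222 - 231*(-159) = -222 + 36729 = 36507)
o = -9603/4 (o = 3*(-21 - 106*30)/4 = 3*(-21 - 3180)/4 = (3/4)*(-3201) = -9603/4 ≈ -2400.8)
sqrt(o + l) = sqrt(-9603/4 + 36507) = sqrt(136425/4) = 5*sqrt(5457)/2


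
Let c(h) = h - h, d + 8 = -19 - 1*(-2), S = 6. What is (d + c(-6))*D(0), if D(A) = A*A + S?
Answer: -150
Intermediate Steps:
d = -25 (d = -8 + (-19 - 1*(-2)) = -8 + (-19 + 2) = -8 - 17 = -25)
D(A) = 6 + A**2 (D(A) = A*A + 6 = A**2 + 6 = 6 + A**2)
c(h) = 0
(d + c(-6))*D(0) = (-25 + 0)*(6 + 0**2) = -25*(6 + 0) = -25*6 = -150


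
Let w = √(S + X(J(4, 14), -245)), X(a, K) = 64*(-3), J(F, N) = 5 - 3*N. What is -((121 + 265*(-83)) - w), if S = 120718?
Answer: 21874 + √120526 ≈ 22221.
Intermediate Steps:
X(a, K) = -192
w = √120526 (w = √(120718 - 192) = √120526 ≈ 347.17)
-((121 + 265*(-83)) - w) = -((121 + 265*(-83)) - √120526) = -((121 - 21995) - √120526) = -(-21874 - √120526) = 21874 + √120526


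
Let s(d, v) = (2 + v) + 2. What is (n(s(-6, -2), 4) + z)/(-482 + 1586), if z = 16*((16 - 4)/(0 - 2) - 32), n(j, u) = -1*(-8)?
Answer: -25/46 ≈ -0.54348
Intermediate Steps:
s(d, v) = 4 + v
n(j, u) = 8
z = -608 (z = 16*(12/(-2) - 32) = 16*(12*(-½) - 32) = 16*(-6 - 32) = 16*(-38) = -608)
(n(s(-6, -2), 4) + z)/(-482 + 1586) = (8 - 608)/(-482 + 1586) = -600/1104 = -600*1/1104 = -25/46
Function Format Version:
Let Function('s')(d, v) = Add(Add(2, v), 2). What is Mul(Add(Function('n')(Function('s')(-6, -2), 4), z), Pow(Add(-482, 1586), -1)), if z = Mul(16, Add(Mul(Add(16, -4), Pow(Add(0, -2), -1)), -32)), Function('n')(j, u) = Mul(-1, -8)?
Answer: Rational(-25, 46) ≈ -0.54348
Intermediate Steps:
Function('s')(d, v) = Add(4, v)
Function('n')(j, u) = 8
z = -608 (z = Mul(16, Add(Mul(12, Pow(-2, -1)), -32)) = Mul(16, Add(Mul(12, Rational(-1, 2)), -32)) = Mul(16, Add(-6, -32)) = Mul(16, -38) = -608)
Mul(Add(Function('n')(Function('s')(-6, -2), 4), z), Pow(Add(-482, 1586), -1)) = Mul(Add(8, -608), Pow(Add(-482, 1586), -1)) = Mul(-600, Pow(1104, -1)) = Mul(-600, Rational(1, 1104)) = Rational(-25, 46)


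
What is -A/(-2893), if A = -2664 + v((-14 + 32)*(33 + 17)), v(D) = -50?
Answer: -2714/2893 ≈ -0.93813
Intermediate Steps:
A = -2714 (A = -2664 - 50 = -2714)
-A/(-2893) = -1*(-2714)/(-2893) = 2714*(-1/2893) = -2714/2893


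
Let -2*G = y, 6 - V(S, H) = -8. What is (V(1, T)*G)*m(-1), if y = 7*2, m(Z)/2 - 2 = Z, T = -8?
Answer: -196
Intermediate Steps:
m(Z) = 4 + 2*Z
V(S, H) = 14 (V(S, H) = 6 - 1*(-8) = 6 + 8 = 14)
y = 14
G = -7 (G = -1/2*14 = -7)
(V(1, T)*G)*m(-1) = (14*(-7))*(4 + 2*(-1)) = -98*(4 - 2) = -98*2 = -196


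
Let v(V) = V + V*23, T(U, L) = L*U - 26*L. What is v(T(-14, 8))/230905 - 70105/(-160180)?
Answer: 598296505/1479454516 ≈ 0.40440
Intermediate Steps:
T(U, L) = -26*L + L*U
v(V) = 24*V (v(V) = V + 23*V = 24*V)
v(T(-14, 8))/230905 - 70105/(-160180) = (24*(8*(-26 - 14)))/230905 - 70105/(-160180) = (24*(8*(-40)))*(1/230905) - 70105*(-1/160180) = (24*(-320))*(1/230905) + 14021/32036 = -7680*1/230905 + 14021/32036 = -1536/46181 + 14021/32036 = 598296505/1479454516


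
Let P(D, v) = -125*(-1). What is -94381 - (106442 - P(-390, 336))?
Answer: -200698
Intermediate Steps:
P(D, v) = 125
-94381 - (106442 - P(-390, 336)) = -94381 - (106442 - 1*125) = -94381 - (106442 - 125) = -94381 - 1*106317 = -94381 - 106317 = -200698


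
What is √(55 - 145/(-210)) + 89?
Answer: 89 + √98238/42 ≈ 96.463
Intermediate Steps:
√(55 - 145/(-210)) + 89 = √(55 - 145*(-1/210)) + 89 = √(55 + 29/42) + 89 = √(2339/42) + 89 = √98238/42 + 89 = 89 + √98238/42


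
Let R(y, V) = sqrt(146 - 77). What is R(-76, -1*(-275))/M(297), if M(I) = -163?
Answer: -sqrt(69)/163 ≈ -0.050961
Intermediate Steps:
R(y, V) = sqrt(69)
R(-76, -1*(-275))/M(297) = sqrt(69)/(-163) = sqrt(69)*(-1/163) = -sqrt(69)/163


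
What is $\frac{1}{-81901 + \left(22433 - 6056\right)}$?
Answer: $- \frac{1}{65524} \approx -1.5262 \cdot 10^{-5}$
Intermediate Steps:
$\frac{1}{-81901 + \left(22433 - 6056\right)} = \frac{1}{-81901 + 16377} = \frac{1}{-65524} = - \frac{1}{65524}$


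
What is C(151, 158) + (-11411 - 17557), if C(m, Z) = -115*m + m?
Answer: -46182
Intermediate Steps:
C(m, Z) = -114*m
C(151, 158) + (-11411 - 17557) = -114*151 + (-11411 - 17557) = -17214 - 28968 = -46182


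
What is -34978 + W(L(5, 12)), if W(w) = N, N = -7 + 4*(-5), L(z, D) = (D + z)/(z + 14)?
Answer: -35005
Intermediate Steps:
L(z, D) = (D + z)/(14 + z)
N = -27 (N = -7 - 20 = -27)
W(w) = -27
-34978 + W(L(5, 12)) = -34978 - 27 = -35005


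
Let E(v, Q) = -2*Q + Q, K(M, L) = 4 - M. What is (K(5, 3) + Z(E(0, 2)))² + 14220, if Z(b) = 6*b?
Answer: 14389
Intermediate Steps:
E(v, Q) = -Q
(K(5, 3) + Z(E(0, 2)))² + 14220 = ((4 - 1*5) + 6*(-1*2))² + 14220 = ((4 - 5) + 6*(-2))² + 14220 = (-1 - 12)² + 14220 = (-13)² + 14220 = 169 + 14220 = 14389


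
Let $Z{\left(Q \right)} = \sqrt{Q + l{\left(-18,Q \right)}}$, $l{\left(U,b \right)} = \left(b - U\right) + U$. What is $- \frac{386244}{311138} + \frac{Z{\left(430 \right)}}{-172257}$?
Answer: $- \frac{193122}{155569} - \frac{2 \sqrt{215}}{172257} \approx -1.2416$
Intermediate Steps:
$l{\left(U,b \right)} = b$
$Z{\left(Q \right)} = \sqrt{2} \sqrt{Q}$ ($Z{\left(Q \right)} = \sqrt{Q + Q} = \sqrt{2 Q} = \sqrt{2} \sqrt{Q}$)
$- \frac{386244}{311138} + \frac{Z{\left(430 \right)}}{-172257} = - \frac{386244}{311138} + \frac{\sqrt{2} \sqrt{430}}{-172257} = \left(-386244\right) \frac{1}{311138} + 2 \sqrt{215} \left(- \frac{1}{172257}\right) = - \frac{193122}{155569} - \frac{2 \sqrt{215}}{172257}$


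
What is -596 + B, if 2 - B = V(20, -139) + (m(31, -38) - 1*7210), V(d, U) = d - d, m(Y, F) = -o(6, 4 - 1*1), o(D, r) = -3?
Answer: 6613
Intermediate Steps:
m(Y, F) = 3 (m(Y, F) = -1*(-3) = 3)
V(d, U) = 0
B = 7209 (B = 2 - (0 + (3 - 1*7210)) = 2 - (0 + (3 - 7210)) = 2 - (0 - 7207) = 2 - 1*(-7207) = 2 + 7207 = 7209)
-596 + B = -596 + 7209 = 6613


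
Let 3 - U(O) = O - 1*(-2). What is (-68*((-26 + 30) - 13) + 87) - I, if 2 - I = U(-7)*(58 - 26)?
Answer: 953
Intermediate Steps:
U(O) = 1 - O (U(O) = 3 - (O - 1*(-2)) = 3 - (O + 2) = 3 - (2 + O) = 3 + (-2 - O) = 1 - O)
I = -254 (I = 2 - (1 - 1*(-7))*(58 - 26) = 2 - (1 + 7)*32 = 2 - 8*32 = 2 - 1*256 = 2 - 256 = -254)
(-68*((-26 + 30) - 13) + 87) - I = (-68*((-26 + 30) - 13) + 87) - 1*(-254) = (-68*(4 - 13) + 87) + 254 = (-68*(-9) + 87) + 254 = (612 + 87) + 254 = 699 + 254 = 953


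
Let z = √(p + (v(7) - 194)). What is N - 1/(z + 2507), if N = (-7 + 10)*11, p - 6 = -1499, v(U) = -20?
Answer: 207460441/6286756 + I*√1707/6286756 ≈ 33.0 + 6.5719e-6*I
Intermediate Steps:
p = -1493 (p = 6 - 1499 = -1493)
z = I*√1707 (z = √(-1493 + (-20 - 194)) = √(-1493 - 214) = √(-1707) = I*√1707 ≈ 41.316*I)
N = 33 (N = 3*11 = 33)
N - 1/(z + 2507) = 33 - 1/(I*√1707 + 2507) = 33 - 1/(2507 + I*√1707)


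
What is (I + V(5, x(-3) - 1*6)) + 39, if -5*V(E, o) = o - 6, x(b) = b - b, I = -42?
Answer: -⅗ ≈ -0.60000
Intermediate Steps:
x(b) = 0
V(E, o) = 6/5 - o/5 (V(E, o) = -(o - 6)/5 = -(-6 + o)/5 = 6/5 - o/5)
(I + V(5, x(-3) - 1*6)) + 39 = (-42 + (6/5 - (0 - 1*6)/5)) + 39 = (-42 + (6/5 - (0 - 6)/5)) + 39 = (-42 + (6/5 - ⅕*(-6))) + 39 = (-42 + (6/5 + 6/5)) + 39 = (-42 + 12/5) + 39 = -198/5 + 39 = -⅗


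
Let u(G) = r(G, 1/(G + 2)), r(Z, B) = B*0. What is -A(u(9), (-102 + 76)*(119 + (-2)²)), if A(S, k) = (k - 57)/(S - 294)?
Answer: -155/14 ≈ -11.071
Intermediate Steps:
r(Z, B) = 0
u(G) = 0
A(S, k) = (-57 + k)/(-294 + S)
-A(u(9), (-102 + 76)*(119 + (-2)²)) = -(-57 + (-102 + 76)*(119 + (-2)²))/(-294 + 0) = -(-57 - 26*(119 + 4))/(-294) = -(-1)*(-57 - 26*123)/294 = -(-1)*(-57 - 3198)/294 = -(-1)*(-3255)/294 = -1*155/14 = -155/14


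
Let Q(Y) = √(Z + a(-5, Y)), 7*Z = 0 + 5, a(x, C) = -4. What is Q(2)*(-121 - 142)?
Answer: -263*I*√161/7 ≈ -476.73*I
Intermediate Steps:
Z = 5/7 (Z = (0 + 5)/7 = (⅐)*5 = 5/7 ≈ 0.71429)
Q(Y) = I*√161/7 (Q(Y) = √(5/7 - 4) = √(-23/7) = I*√161/7)
Q(2)*(-121 - 142) = (I*√161/7)*(-121 - 142) = (I*√161/7)*(-263) = -263*I*√161/7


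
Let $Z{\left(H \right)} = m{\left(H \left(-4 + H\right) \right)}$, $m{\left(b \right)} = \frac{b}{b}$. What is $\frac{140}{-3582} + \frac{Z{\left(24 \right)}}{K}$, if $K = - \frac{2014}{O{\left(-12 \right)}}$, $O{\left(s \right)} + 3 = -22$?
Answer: $- \frac{96205}{3607074} \approx -0.026671$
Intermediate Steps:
$m{\left(b \right)} = 1$
$O{\left(s \right)} = -25$ ($O{\left(s \right)} = -3 - 22 = -25$)
$K = \frac{2014}{25}$ ($K = - \frac{2014}{-25} = \left(-2014\right) \left(- \frac{1}{25}\right) = \frac{2014}{25} \approx 80.56$)
$Z{\left(H \right)} = 1$
$\frac{140}{-3582} + \frac{Z{\left(24 \right)}}{K} = \frac{140}{-3582} + 1 \frac{1}{\frac{2014}{25}} = 140 \left(- \frac{1}{3582}\right) + 1 \cdot \frac{25}{2014} = - \frac{70}{1791} + \frac{25}{2014} = - \frac{96205}{3607074}$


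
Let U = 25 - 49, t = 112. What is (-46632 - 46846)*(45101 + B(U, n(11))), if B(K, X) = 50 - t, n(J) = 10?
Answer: -4210155642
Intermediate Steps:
U = -24
B(K, X) = -62 (B(K, X) = 50 - 1*112 = 50 - 112 = -62)
(-46632 - 46846)*(45101 + B(U, n(11))) = (-46632 - 46846)*(45101 - 62) = -93478*45039 = -4210155642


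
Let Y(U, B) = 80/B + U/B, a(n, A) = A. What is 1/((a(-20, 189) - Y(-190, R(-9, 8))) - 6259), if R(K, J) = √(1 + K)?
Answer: -2428/14738565 + 11*I*√2/14738565 ≈ -0.00016474 + 1.0555e-6*I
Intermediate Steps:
1/((a(-20, 189) - Y(-190, R(-9, 8))) - 6259) = 1/((189 - (80 - 190)/(√(1 - 9))) - 6259) = 1/((189 - (-110)/(√(-8))) - 6259) = 1/((189 - (-110)/(2*I*√2)) - 6259) = 1/((189 - (-I*√2/4)*(-110)) - 6259) = 1/((189 - 55*I*√2/2) - 6259) = 1/(-6070 - 55*I*√2/2)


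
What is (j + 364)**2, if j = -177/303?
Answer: 1347257025/10201 ≈ 1.3207e+5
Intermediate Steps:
j = -59/101 (j = -177*1/303 = -59/101 ≈ -0.58416)
(j + 364)**2 = (-59/101 + 364)**2 = (36705/101)**2 = 1347257025/10201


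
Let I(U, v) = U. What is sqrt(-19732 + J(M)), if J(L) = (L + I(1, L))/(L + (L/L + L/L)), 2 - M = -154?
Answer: I*sqrt(492564842)/158 ≈ 140.47*I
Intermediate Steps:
M = 156 (M = 2 - 1*(-154) = 2 + 154 = 156)
J(L) = (1 + L)/(2 + L) (J(L) = (L + 1)/(L + (L/L + L/L)) = (1 + L)/(L + (1 + 1)) = (1 + L)/(L + 2) = (1 + L)/(2 + L))
sqrt(-19732 + J(M)) = sqrt(-19732 + (1 + 156)/(2 + 156)) = sqrt(-19732 + 157/158) = sqrt(-3117499/158) = I*sqrt(492564842)/158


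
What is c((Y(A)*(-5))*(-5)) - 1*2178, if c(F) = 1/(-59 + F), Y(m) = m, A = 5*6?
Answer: -1504997/691 ≈ -2178.0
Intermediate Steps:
A = 30
c((Y(A)*(-5))*(-5)) - 1*2178 = 1/(-59 + (30*(-5))*(-5)) - 1*2178 = 1/(-59 - 150*(-5)) - 2178 = 1/(-59 + 750) - 2178 = 1/691 - 2178 = -1504997/691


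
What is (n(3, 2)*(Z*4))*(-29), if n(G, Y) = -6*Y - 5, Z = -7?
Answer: -13804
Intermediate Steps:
n(G, Y) = -5 - 6*Y
(n(3, 2)*(Z*4))*(-29) = ((-5 - 6*2)*(-7*4))*(-29) = ((-5 - 12)*(-28))*(-29) = -17*(-28)*(-29) = 476*(-29) = -13804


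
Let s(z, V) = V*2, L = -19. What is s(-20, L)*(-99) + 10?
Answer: 3772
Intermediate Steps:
s(z, V) = 2*V
s(-20, L)*(-99) + 10 = (2*(-19))*(-99) + 10 = -38*(-99) + 10 = 3762 + 10 = 3772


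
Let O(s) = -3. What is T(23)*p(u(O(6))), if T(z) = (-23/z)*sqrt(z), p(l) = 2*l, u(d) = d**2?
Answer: -18*sqrt(23) ≈ -86.325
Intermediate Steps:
T(z) = -23/sqrt(z)
T(23)*p(u(O(6))) = (-sqrt(23))*(2*(-3)**2) = (-sqrt(23))*(2*9) = -sqrt(23)*18 = -18*sqrt(23)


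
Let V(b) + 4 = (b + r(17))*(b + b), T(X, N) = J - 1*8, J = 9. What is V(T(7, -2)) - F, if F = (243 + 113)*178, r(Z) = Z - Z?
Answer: -63370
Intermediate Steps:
T(X, N) = 1 (T(X, N) = 9 - 1*8 = 9 - 8 = 1)
r(Z) = 0
F = 63368 (F = 356*178 = 63368)
V(b) = -4 + 2*b² (V(b) = -4 + (b + 0)*(b + b) = -4 + b*(2*b) = -4 + 2*b²)
V(T(7, -2)) - F = (-4 + 2*1²) - 1*63368 = (-4 + 2*1) - 63368 = (-4 + 2) - 63368 = -2 - 63368 = -63370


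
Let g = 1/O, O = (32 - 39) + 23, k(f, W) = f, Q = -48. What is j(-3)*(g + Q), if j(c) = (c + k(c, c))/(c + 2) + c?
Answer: -2301/16 ≈ -143.81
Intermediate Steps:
j(c) = c + 2*c/(2 + c) (j(c) = (c + c)/(c + 2) + c = (2*c)/(2 + c) + c = 2*c/(2 + c) + c = c + 2*c/(2 + c))
O = 16 (O = -7 + 23 = 16)
g = 1/16 ≈ 0.062500
j(-3)*(g + Q) = (-3*(4 - 3)/(2 - 3))*(1/16 - 48) = -3*1/(-1)*(-767/16) = -3*(-1)*1*(-767/16) = 3*(-767/16) = -2301/16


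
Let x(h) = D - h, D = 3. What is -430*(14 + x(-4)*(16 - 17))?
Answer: -3010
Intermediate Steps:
x(h) = 3 - h
-430*(14 + x(-4)*(16 - 17)) = -430*(14 + (3 - 1*(-4))*(16 - 17)) = -430*(14 + (3 + 4)*(-1)) = -430*(14 + 7*(-1)) = -430*(14 - 7) = -430*7 = -3010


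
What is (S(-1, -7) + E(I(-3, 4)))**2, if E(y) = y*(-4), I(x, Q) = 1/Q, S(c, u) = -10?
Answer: 121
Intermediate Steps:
E(y) = -4*y
(S(-1, -7) + E(I(-3, 4)))**2 = (-10 - 4/4)**2 = (-10 - 4*1/4)**2 = (-10 - 1)**2 = (-11)**2 = 121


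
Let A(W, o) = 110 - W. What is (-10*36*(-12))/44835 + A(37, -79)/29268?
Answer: 8647381/87482052 ≈ 0.098848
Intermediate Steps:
(-10*36*(-12))/44835 + A(37, -79)/29268 = (-10*36*(-12))/44835 + (110 - 1*37)/29268 = -360*(-12)*(1/44835) + (110 - 37)*(1/29268) = 4320*(1/44835) + 73*(1/29268) = 288/2989 + 73/29268 = 8647381/87482052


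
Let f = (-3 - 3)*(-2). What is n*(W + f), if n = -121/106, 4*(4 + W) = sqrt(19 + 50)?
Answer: -484/53 - 121*sqrt(69)/424 ≈ -11.503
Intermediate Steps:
W = -4 + sqrt(69)/4 (W = -4 + sqrt(19 + 50)/4 = -4 + sqrt(69)/4 ≈ -1.9233)
f = 12 (f = -6*(-2) = 12)
n = -121/106 (n = -121*1/106 = -121/106 ≈ -1.1415)
n*(W + f) = -121*((-4 + sqrt(69)/4) + 12)/106 = -121*(8 + sqrt(69)/4)/106 = -484/53 - 121*sqrt(69)/424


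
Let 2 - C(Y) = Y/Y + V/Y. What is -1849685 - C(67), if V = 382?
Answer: -123928580/67 ≈ -1.8497e+6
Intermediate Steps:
C(Y) = 1 - 382/Y (C(Y) = 2 - (Y/Y + 382/Y) = 2 - (1 + 382/Y) = 2 + (-1 - 382/Y) = 1 - 382/Y)
-1849685 - C(67) = -1849685 - (-382 + 67)/67 = -1849685 - (-315)/67 = -1849685 - 1*(-315/67) = -1849685 + 315/67 = -123928580/67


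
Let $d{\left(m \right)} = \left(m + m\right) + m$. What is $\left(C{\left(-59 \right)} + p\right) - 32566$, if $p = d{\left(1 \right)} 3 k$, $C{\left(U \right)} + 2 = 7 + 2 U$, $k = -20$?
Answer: $-32859$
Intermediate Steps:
$C{\left(U \right)} = 5 + 2 U$ ($C{\left(U \right)} = -2 + \left(7 + 2 U\right) = 5 + 2 U$)
$d{\left(m \right)} = 3 m$ ($d{\left(m \right)} = 2 m + m = 3 m$)
$p = -180$ ($p = 3 \cdot 1 \cdot 3 \left(-20\right) = 3 \cdot 3 \left(-20\right) = 9 \left(-20\right) = -180$)
$\left(C{\left(-59 \right)} + p\right) - 32566 = \left(\left(5 + 2 \left(-59\right)\right) - 180\right) - 32566 = \left(\left(5 - 118\right) - 180\right) - 32566 = \left(-113 - 180\right) - 32566 = -293 - 32566 = -32859$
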